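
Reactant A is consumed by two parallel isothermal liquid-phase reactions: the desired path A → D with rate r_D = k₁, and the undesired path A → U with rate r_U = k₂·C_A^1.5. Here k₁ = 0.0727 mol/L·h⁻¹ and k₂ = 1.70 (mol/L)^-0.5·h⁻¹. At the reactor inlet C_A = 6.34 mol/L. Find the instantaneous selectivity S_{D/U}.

S_{D/U} = r_D/r_U = (k₁)/(k₂·C_A^1.5) = (k₁/k₂)·C_A^-1.5.
= (0.0727) / (1.70×6.340^1.5) = 0.07270/27.14 = 0.00268.

0.00268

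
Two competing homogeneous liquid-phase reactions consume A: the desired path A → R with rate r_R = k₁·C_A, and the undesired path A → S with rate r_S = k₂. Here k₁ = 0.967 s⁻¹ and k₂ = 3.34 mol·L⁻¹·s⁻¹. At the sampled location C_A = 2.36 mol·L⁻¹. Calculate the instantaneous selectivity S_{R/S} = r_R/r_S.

S_{R/S} = r_R/r_S = (k₁·C_A)/(k₂) = (k₁/k₂)·C_A.
= (0.967×2.360) / (3.34) = 2.282/3.340 = 0.683.

0.683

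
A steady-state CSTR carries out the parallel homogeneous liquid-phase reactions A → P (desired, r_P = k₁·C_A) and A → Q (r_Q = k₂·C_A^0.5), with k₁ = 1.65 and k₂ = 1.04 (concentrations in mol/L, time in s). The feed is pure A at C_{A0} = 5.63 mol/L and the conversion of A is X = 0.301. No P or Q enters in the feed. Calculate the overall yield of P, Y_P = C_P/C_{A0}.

Exit C_A = C_{A0}(1−X) = 5.63×0.699 = 3.935 mol/L.
Rates in a CSTR are evaluated at the outlet concentration: r_P = 1.65×3.935 = 6.493, r_Q = 1.04×3.935^0.5 = 2.063.
Fraction of consumed A going to P: r_P/(r_P+r_Q) = 0.7589.
C_P = 0.7589·C_{A0}·X = 0.7589×5.63×0.301 = 1.29 mol/L; Y_P = C_P/C_{A0} = 0.228.

0.228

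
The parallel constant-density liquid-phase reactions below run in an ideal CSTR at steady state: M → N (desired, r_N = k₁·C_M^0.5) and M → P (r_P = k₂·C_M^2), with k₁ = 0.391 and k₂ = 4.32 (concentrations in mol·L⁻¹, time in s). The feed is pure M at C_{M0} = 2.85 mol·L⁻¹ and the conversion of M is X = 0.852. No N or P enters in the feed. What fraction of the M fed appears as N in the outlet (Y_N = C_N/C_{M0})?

0.212

Exit C_M = C_{M0}(1−X) = 2.85×0.148 = 0.4218 mol·L⁻¹.
Rates in a CSTR are evaluated at the outlet concentration: r_N = 0.391×0.4218^0.5 = 0.2539, r_P = 4.32×0.4218^2 = 0.7686.
Fraction of consumed M going to N: r_N/(r_N+r_P) = 0.2483.
C_N = 0.2483·C_{M0}·X = 0.2483×2.85×0.852 = 0.603 mol·L⁻¹; Y_N = C_N/C_{M0} = 0.212.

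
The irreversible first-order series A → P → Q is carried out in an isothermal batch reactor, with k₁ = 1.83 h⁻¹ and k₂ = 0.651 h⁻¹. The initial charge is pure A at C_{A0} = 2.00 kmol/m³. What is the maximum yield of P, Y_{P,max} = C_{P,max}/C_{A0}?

Evaluating C_P at t_opt = ln(k₂/k₁)/(k₂−k₁) gives C_{P,max}/C_{A0} = (k₁/k₂)^[k₂/(k₂−k₁)].
= (1.83/0.651)^(0.651/(0.651−1.83)) = (2.811)^(-0.5522) = 0.5651.

0.565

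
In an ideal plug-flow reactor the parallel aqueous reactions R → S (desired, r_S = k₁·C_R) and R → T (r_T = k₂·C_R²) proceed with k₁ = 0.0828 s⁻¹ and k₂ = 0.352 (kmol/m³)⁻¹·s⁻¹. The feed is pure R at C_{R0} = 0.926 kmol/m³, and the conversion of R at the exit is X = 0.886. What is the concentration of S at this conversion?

C_R = C_{R0}(1−X) = 0.1056 kmol/m³.
Along a PFR/batch, dC_S/dC_R = −r_S/(r_S+r_T) = −k₁/(k₁+k₂·C_R).
Integrating from C_{R0} to C_R: C_S = (0.0828/0.352)·ln[(0.0828+0.352·0.926)/(0.0828+0.352·0.106)] = 0.2352·ln(0.4088/0.1200) = 0.2884 kmol/m³.

0.288 kmol/m³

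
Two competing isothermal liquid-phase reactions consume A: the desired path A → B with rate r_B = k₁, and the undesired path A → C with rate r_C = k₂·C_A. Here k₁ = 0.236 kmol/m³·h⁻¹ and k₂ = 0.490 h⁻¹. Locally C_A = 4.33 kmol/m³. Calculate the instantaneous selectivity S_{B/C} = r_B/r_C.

S_{B/C} = r_B/r_C = (k₁)/(k₂·C_A) = (k₁/k₂)·C_A⁻¹.
= (0.236) / (0.490×4.330) = 0.2360/2.122 = 0.111.

0.111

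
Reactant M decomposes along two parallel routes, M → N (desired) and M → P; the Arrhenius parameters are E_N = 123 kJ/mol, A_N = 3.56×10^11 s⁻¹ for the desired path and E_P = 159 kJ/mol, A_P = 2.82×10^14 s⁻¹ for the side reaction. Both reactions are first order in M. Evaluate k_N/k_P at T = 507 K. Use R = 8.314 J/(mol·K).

Since both paths have the same order in M, the concentration cancels and S_{N/P} = k_N/k_P = (A_N/A_P)·exp[(E_P−E_N)/(RT)].
(E_P−E_N)/(RT) = (159−123)×10³/(8.314×507) = 36000/4215 = 8.541.
k_N/k_P = (3.56×10^11/2.82×10^14)·exp(8.541) = 0.001262 × 5118 = 6.46.

6.46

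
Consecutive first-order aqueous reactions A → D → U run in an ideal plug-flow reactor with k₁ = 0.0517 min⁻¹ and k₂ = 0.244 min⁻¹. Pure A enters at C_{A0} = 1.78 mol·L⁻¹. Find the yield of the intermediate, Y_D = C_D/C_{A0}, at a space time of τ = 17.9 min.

The intermediate concentration in a first-order A→B→C sequence is C_D = k₁C_{A0}(e^(−k₁τ) − e^(−k₂τ))/(k₂−k₁).
e^(−k₁τ) = e^(−0.0517×17.9) = e^(−0.9254) = 0.3964; e^(−k₂τ) = e^(−4.368) = 0.01268.
C_D = 0.0517×1.78/(0.244−0.0517) × (0.3964−0.01268) = 0.4786×0.3837 = 0.1836 mol·L⁻¹.
Y_D = C_D/C_{A0} = 0.1836/1.78 = 0.103.

0.103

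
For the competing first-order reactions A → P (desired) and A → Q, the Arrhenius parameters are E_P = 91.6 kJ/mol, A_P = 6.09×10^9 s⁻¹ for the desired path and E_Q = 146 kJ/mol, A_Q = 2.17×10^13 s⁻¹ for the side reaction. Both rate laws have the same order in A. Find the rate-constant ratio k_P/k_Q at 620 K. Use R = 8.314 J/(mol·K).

10.8

Since both paths have the same order in A, the concentration cancels and S_{P/Q} = k_P/k_Q = (A_P/A_Q)·exp[(E_Q−E_P)/(RT)].
(E_Q−E_P)/(RT) = (146−91.6)×10³/(8.314×620) = 54400/5155 = 10.55.
k_P/k_Q = (6.09×10^9/2.17×10^13)·exp(10.55) = 2.806×10^-4 × 38312 = 10.8.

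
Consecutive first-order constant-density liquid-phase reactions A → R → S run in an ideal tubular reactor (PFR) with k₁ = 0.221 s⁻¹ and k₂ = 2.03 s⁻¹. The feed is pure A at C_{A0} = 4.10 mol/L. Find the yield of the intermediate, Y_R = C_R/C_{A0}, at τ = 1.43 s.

For first-order series with pure A initially, C_R(τ) = k₁C_{A0}/(k₂−k₁)·(e^(−k₁τ) − e^(−k₂τ)).
e^(−k₁τ) = e^(−0.221×1.43) = e^(−0.3160) = 0.7290; e^(−k₂τ) = e^(−2.903) = 0.05486.
C_R = 0.221×4.10/(2.03−0.221) × (0.7290−0.05486) = 0.5009×0.6742 = 0.3377 mol/L.
Y_R = C_R/C_{A0} = 0.3377/4.10 = 0.0824.

0.0824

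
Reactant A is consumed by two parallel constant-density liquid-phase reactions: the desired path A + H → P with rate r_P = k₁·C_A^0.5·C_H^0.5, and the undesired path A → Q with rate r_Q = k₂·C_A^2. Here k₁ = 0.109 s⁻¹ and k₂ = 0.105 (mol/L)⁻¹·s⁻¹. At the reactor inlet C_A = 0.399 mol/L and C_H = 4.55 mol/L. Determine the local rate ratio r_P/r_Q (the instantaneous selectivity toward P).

S_{P/Q} = r_P/r_Q = (k₁·C_A^0.5·C_H^0.5)/(k₂·C_A^2) = (k₁/k₂)·C_A^-1.5·C_H^0.5.
= (0.109×0.3990^0.5×4.550^0.5) / (0.105×0.3990^2) = 0.1469/0.01672 = 8.79.
The undesired path is higher order in A, so low C_A (CSTR or dilute feed) favours P.

8.79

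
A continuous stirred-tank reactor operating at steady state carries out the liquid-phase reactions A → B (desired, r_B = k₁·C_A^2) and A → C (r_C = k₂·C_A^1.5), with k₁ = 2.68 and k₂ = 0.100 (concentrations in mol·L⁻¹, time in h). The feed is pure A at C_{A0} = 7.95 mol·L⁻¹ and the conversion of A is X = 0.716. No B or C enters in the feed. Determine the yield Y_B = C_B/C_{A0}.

Exit C_A = C_{A0}(1−X) = 7.95×0.284 = 2.258 mol·L⁻¹.
In a CSTR the entire volume is at exit conditions, so r_B = 2.68×2.258^2 = 13.66 and r_C = 0.100×2.258^1.5 = 0.3393.
Fraction of consumed A going to B: r_B/(r_B+r_C) = 0.9758.
C_B = 0.9758·C_{A0}·X = 0.9758×7.95×0.716 = 5.55 mol·L⁻¹; Y_B = C_B/C_{A0} = 0.699.

0.699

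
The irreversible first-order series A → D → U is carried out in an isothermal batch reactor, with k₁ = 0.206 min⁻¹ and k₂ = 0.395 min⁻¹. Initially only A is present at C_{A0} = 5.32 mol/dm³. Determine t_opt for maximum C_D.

3.44 min

For first-order series the maximum of C_D occurs at t_opt = ln(k₂/k₁)/(k₂−k₁).
= ln(0.395/0.206)/(0.395−0.206) = ln(1.917)/0.1890 = 0.6510/0.1890 = 3.44 min.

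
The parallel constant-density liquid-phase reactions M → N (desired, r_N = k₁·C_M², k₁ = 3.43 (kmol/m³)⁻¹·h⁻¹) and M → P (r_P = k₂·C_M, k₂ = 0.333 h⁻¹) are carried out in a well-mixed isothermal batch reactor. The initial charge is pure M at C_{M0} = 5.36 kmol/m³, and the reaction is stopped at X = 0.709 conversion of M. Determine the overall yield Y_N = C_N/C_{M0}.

C_M = C_{M0}(1−X) = 1.560 kmol/m³.
Along a PFR/batch, dC_P/dC_M = −r_P/(r_N+r_P) = −k₂/(k₂+k₁·C_M).
Integrating from C_{M0} to C_M: C_P = (0.333/3.43)·ln[(0.333+3.43·5.36)/(0.333+3.43·1.56)] = 0.09708·ln(18.72/5.683) = 0.1157 kmol/m³.
Then C_N = (C_{M0}−C_M) − C_P = 3.800 − 0.1157 = 3.685 kmol/m³.
Y_N = C_N/C_{M0} = 3.685/5.36 = 0.687.

0.687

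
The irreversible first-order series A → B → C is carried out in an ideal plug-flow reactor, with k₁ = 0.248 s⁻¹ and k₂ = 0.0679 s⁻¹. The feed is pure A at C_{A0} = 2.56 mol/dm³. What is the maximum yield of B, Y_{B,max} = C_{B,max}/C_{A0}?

0.614

At the optimum, C_{B,max}/C_{A0} = (k₁/k₂)^[k₂/(k₂−k₁)].
= (0.248/0.0679)^(0.0679/(0.0679−0.248)) = (3.652)^(-0.3770) = 0.6136.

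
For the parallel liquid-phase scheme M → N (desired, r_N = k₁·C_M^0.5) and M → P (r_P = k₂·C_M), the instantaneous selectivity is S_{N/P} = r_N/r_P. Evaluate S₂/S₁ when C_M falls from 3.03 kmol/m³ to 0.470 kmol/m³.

2.54

S_{N/P} = (k₁/k₂)·C_M^-0.5, so S₂/S₁ = (C_{M,2}/C_{M,1})^-0.5.
= (0.470/3.03)^(-0.5) = (0.1551)^(-0.5) = 2.54.
Selectivity toward N rises as C_M falls — low-concentration operation is favoured.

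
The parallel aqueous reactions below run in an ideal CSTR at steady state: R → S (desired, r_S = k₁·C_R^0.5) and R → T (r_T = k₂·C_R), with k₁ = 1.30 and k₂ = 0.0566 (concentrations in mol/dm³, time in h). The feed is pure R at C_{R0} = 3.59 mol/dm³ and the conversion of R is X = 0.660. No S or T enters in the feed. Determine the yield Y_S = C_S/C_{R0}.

0.630

Exit C_R = C_{R0}(1−X) = 3.59×0.340 = 1.221 mol/dm³.
A CSTR operates uniformly at the exit composition, giving r_S = 1.436 and r_T = 0.06909 (each k·C_R^n at C_R = 1.221).
Fraction of consumed R going to S: r_S/(r_S+r_T) = 0.9541.
C_S = 0.9541·C_{R0}·X = 0.9541×3.59×0.660 = 2.26 mol/dm³; Y_S = C_S/C_{R0} = 0.630.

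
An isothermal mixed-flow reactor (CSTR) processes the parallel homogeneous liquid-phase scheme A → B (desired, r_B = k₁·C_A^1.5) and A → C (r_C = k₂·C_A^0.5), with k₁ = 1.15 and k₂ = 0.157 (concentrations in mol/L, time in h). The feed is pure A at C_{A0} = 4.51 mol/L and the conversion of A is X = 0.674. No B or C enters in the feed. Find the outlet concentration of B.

Exit C_A = C_{A0}(1−X) = 4.51×0.326 = 1.470 mol/L.
Rates in a CSTR are evaluated at the outlet concentration: r_B = 1.15×1.470^1.5 = 2.050, r_C = 0.157×1.470^0.5 = 0.1904.
Fraction of consumed A going to B: r_B/(r_B+r_C) = 0.9150.
C_B = 0.9150·C_{A0}·X = 0.9150×4.51×0.674 = 2.78 mol/L.

2.78 mol/L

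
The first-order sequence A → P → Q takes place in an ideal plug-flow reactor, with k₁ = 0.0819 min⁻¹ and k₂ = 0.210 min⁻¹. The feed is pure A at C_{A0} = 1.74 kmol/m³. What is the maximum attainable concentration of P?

0.372 kmol/m³

At the optimum, C_{P,max}/C_{A0} = (k₁/k₂)^[k₂/(k₂−k₁)].
= (0.0819/0.210)^(0.210/(0.210−0.0819)) = (0.3900)^(1.639) = 0.2136.
C_{P,max} = 0.2136×1.74 = 0.372 kmol/m³.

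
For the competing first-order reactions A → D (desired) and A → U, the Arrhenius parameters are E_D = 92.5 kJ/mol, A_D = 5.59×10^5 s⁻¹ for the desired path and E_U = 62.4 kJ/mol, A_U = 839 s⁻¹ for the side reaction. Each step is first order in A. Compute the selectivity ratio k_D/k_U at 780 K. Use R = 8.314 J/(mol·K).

k_D/k_U = (A_D/A_U)·exp[−(E_D−E_U)/(RT)] = (A_D/A_U)·exp[(E_U−E_D)/(RT)].
(E_U−E_D)/(RT) = (62.4−92.5)×10³/(8.314×780) = -30100/6485 = -4.642.
k_D/k_U = (5.59×10^5/839)·exp(-4.642) = 666.3 × 0.009643 = 6.42.

6.42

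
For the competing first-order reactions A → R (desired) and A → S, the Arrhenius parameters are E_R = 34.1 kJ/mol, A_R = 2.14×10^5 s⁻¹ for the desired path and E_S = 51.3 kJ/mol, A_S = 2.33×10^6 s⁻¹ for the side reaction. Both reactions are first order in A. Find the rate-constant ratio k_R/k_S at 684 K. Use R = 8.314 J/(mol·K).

1.89

k_R/k_S = (A_R/A_S)·exp[−(E_R−E_S)/(RT)] = (A_R/A_S)·exp[(E_S−E_R)/(RT)].
(E_S−E_R)/(RT) = (51.3−34.1)×10³/(8.314×684) = 17200/5687 = 3.025.
k_R/k_S = (2.14×10^5/2.33×10^6)·exp(3.025) = 0.09185 × 20.58 = 1.89.
Since E_R < E_S, lowering the temperature improves selectivity toward R.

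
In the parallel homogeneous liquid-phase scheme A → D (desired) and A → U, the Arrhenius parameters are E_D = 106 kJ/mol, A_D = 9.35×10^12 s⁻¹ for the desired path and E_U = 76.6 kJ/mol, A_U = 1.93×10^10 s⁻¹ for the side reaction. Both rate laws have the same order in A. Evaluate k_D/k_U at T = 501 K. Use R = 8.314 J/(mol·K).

0.417

k_D/k_U = (A_D/A_U)·exp[−(E_D−E_U)/(RT)] = (A_D/A_U)·exp[(E_U−E_D)/(RT)].
(E_U−E_D)/(RT) = (76.6−106)×10³/(8.314×501) = -29400/4165 = -7.058.
k_D/k_U = (9.35×10^12/1.93×10^10)·exp(-7.058) = 484.5 × 8.602×10^-4 = 0.417.
Since E_D > E_U, raising the temperature improves selectivity toward D.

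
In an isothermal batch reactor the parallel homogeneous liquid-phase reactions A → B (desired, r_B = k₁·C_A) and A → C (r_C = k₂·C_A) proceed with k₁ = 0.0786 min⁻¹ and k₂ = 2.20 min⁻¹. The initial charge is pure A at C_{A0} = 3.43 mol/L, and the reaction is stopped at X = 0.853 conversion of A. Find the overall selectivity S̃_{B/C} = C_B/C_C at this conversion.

C_A = C_{A0}(1−X) = 0.5042 mol/L.
Both paths are first order in A, so the instantaneous fraction to B is constant: dC_B/d(−C_A) = k₁/(k₁+k₂) = 0.03449.
C_B = 0.03449·(C_{A0}−C_A) = 0.03449×2.926 = 0.101 mol/L.
C_C = (C_{A0}−C_A)−C_B = 2.825 mol/L; S̃_{B/C} = 0.1009/2.825 = 0.0357.

0.0357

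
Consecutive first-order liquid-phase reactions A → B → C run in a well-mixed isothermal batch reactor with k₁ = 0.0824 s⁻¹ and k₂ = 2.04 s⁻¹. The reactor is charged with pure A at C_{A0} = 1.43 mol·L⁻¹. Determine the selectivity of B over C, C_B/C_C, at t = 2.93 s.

0.182

Solving the coupled first-order balances gives C_B(t) = [k₁/(k₂−k₁)]·C_{A0}·(e^(−k₁t) − e^(−k₂t)).
e^(−k₁t) = e^(−0.0824×2.93) = e^(−0.2414) = 0.7855; e^(−k₂t) = e^(−5.977) = 0.002536.
C_B = 0.0824×1.43/(2.04−0.0824) × (0.7855−0.002536) = 0.06019×0.7830 = 0.04713 mol·L⁻¹.
C_A = C_{A0}e^(−k₁t) = 1.123 mol·L⁻¹, so C_C = C_{A0}−C_A−C_B = 0.2596 mol·L⁻¹; C_B/C_C = 0.182.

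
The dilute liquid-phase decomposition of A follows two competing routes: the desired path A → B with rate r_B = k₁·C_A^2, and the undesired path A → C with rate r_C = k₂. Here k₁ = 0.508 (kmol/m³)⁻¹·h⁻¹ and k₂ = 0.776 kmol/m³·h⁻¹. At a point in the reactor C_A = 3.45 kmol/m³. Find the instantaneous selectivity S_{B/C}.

S_{B/C} = r_B/r_C = (k₁·C_A^2)/(k₂) = (k₁/k₂)·C_A^2.
= (0.508×3.450^2) / (0.776) = 6.046/0.7760 = 7.79.

7.79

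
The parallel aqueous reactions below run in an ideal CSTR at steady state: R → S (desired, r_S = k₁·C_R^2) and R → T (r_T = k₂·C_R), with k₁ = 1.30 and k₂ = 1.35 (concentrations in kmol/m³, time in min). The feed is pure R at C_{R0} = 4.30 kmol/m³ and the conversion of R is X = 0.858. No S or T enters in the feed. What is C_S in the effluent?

Exit C_R = C_{R0}(1−X) = 4.30×0.142 = 0.6106 kmol/m³.
A CSTR operates uniformly at the exit composition, giving r_S = 0.4847 and r_T = 0.8243 (each k·C_R^n at C_R = 0.6106).
Fraction of consumed R going to S: r_S/(r_S+r_T) = 0.3703.
C_S = 0.3703·C_{R0}·X = 0.3703×4.30×0.858 = 1.37 kmol/m³.

1.37 kmol/m³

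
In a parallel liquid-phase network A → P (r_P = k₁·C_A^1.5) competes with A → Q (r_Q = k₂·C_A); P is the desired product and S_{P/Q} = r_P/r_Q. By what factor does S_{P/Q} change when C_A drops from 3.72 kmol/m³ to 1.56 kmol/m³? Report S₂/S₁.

0.648

S_{P/Q} = (k₁/k₂)·C_A^0.5, so S₂/S₁ = (C_{A,2}/C_{A,1})^0.5.
= (1.56/3.72)^0.5 = (0.4194)^0.5 = 0.648.
Selectivity toward P falls as C_A falls — high-concentration operation is favoured.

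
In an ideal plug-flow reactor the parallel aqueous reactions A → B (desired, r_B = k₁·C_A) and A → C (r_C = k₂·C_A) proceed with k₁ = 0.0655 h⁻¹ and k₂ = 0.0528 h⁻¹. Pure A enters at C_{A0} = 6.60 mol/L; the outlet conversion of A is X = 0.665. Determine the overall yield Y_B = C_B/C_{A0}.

0.368

C_A = C_{A0}(1−X) = 2.211 mol/L.
Both paths are first order in A, so the instantaneous fraction to B is constant: dC_B/d(−C_A) = k₁/(k₁+k₂) = 0.5537.
C_B = 0.5537·(C_{A0}−C_A) = 0.5537×4.389 = 2.43 mol/L.
Y_B = C_B/C_{A0} = 2.430/6.60 = 0.368.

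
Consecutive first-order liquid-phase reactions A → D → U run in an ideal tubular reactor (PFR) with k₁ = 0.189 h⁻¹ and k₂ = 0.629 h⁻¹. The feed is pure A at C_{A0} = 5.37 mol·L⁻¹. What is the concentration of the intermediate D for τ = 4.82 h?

0.816 mol·L⁻¹

The intermediate concentration in a first-order A→B→C sequence is C_D = k₁C_{A0}(e^(−k₁τ) − e^(−k₂τ))/(k₂−k₁).
e^(−k₁τ) = e^(−0.189×4.82) = e^(−0.9110) = 0.4021; e^(−k₂τ) = e^(−3.032) = 0.04823.
C_D = 0.189×5.37/(0.629−0.189) × (0.4021−0.04823) = 2.307×0.3539 = 0.8163 mol·L⁻¹.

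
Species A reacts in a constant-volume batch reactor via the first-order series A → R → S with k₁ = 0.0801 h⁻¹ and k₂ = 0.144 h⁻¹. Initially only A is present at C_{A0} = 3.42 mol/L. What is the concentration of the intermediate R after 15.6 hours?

For first-order series with pure A initially, C_R(t) = k₁C_{A0}/(k₂−k₁)·(e^(−k₁t) − e^(−k₂t)).
e^(−k₁t) = e^(−0.0801×15.6) = e^(−1.250) = 0.2866; e^(−k₂t) = e^(−2.246) = 0.1058.
C_R = 0.0801×3.42/(0.144−0.0801) × (0.2866−0.1058) = 4.287×0.1809 = 0.7753 mol/L.

0.775 mol/L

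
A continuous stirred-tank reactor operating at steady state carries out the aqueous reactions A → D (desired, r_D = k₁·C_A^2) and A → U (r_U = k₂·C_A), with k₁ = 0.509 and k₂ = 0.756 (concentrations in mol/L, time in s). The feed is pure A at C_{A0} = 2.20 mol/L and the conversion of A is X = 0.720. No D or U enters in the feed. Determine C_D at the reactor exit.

Exit C_A = C_{A0}(1−X) = 2.20×0.280 = 0.6160 mol/L.
In a CSTR the entire volume is at exit conditions, so r_D = 0.509×0.6160^2 = 0.1931 and r_U = 0.756×0.6160 = 0.4657.
Fraction of consumed A going to D: r_D/(r_D+r_U) = 0.2932.
C_D = 0.2932·C_{A0}·X = 0.2932×2.20×0.720 = 0.464 mol/L.

0.464 mol/L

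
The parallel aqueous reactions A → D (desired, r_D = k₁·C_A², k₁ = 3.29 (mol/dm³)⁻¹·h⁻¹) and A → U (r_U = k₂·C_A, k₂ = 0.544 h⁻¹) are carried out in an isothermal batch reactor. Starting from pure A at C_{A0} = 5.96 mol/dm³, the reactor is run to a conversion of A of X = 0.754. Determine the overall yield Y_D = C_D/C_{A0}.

0.717

C_A = C_{A0}(1−X) = 1.466 mol/dm³.
Along a PFR/batch, dC_U/dC_A = −r_U/(r_D+r_U) = −k₂/(k₂+k₁·C_A).
Integrating from C_{A0} to C_A: C_U = (0.544/3.29)·ln[(0.544+3.29·5.96)/(0.544+3.29·1.47)] = 0.1653·ln(20.15/5.368) = 0.2187 mol/dm³.
Then C_D = (C_{A0}−C_A) − C_U = 4.494 − 0.2187 = 4.275 mol/dm³.
Y_D = C_D/C_{A0} = 4.275/5.96 = 0.717.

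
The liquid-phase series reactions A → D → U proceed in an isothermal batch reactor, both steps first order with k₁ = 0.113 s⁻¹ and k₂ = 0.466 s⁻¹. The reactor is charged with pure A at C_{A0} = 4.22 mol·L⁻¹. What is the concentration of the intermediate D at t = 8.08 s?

0.511 mol·L⁻¹

The intermediate concentration in a first-order A→B→C sequence is C_D = k₁C_{A0}(e^(−k₁t) − e^(−k₂t))/(k₂−k₁).
e^(−k₁t) = e^(−0.113×8.08) = e^(−0.9130) = 0.4013; e^(−k₂t) = e^(−3.765) = 0.02316.
C_D = 0.113×4.22/(0.466−0.113) × (0.4013−0.02316) = 1.351×0.3781 = 0.5108 mol·L⁻¹.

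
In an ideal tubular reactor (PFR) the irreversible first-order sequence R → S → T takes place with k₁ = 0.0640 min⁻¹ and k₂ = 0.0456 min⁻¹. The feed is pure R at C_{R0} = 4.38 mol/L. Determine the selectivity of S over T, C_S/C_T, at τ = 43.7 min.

For first-order series with pure R initially, C_S(τ) = k₁C_{R0}/(k₂−k₁)·(e^(−k₁τ) − e^(−k₂τ)).
e^(−k₁τ) = e^(−0.0640×43.7) = e^(−2.797) = 0.06100; e^(−k₂τ) = e^(−1.993) = 0.1363.
C_S = 0.0640×4.38/(0.0456−0.0640) × (0.06100−0.1363) = (-15.23)×(-0.07532) = 1.147 mol/L.
C_R = C_{R0}e^(−k₁τ) = 0.2672 mol/L, so C_T = C_{R0}−C_R−C_S = 2.965 mol/L; C_S/C_T = 0.387.

0.387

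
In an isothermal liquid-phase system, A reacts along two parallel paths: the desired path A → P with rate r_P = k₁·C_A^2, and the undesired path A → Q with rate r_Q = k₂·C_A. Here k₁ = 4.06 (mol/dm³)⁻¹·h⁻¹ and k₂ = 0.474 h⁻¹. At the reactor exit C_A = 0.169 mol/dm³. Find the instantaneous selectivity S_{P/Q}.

S_{P/Q} = r_P/r_Q = (k₁·C_A^2)/(k₂·C_A) = (k₁/k₂)·C_A.
= (4.06×0.1690^2) / (0.474×0.1690) = 0.1160/0.08011 = 1.45.
Since the desired path is higher order in A, keeping C_A high (PFR or concentrated feed) favours P.

1.45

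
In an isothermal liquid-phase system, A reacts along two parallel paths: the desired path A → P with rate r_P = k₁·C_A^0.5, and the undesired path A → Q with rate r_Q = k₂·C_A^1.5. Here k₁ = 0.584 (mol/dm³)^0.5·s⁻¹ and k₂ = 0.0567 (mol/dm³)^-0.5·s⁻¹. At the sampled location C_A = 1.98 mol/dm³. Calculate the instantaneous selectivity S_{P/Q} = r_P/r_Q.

S_{P/Q} = r_P/r_Q = (k₁·C_A^0.5)/(k₂·C_A^1.5) = (k₁/k₂)·C_A⁻¹.
= (0.584×1.980^0.5) / (0.0567×1.980^1.5) = 0.8218/0.1580 = 5.20.

5.20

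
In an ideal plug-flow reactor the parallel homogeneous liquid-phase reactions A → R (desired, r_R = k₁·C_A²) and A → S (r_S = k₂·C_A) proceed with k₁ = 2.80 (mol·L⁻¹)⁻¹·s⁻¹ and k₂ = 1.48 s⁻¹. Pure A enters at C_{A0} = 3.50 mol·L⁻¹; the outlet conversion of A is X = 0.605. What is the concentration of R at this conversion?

C_A = C_{A0}(1−X) = 1.383 mol·L⁻¹.
Along a PFR/batch, dC_S/dC_A = −r_S/(r_R+r_S) = −k₂/(k₂+k₁·C_A).
Integrating from C_{A0} to C_A: C_S = (1.48/2.80)·ln[(1.48+2.80·3.50)/(1.48+2.80·1.38)] = 0.5286·ln(11.28/5.351) = 0.3942 mol·L⁻¹.
Then C_R = (C_{A0}−C_A) − C_S = 2.117 − 0.3942 = 1.723 mol·L⁻¹.

1.72 mol·L⁻¹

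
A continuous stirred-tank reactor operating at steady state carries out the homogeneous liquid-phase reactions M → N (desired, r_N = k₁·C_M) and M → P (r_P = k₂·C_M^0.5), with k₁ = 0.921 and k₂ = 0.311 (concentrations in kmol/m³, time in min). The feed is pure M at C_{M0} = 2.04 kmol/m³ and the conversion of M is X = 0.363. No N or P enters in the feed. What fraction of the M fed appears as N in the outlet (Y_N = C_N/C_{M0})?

Exit C_M = C_{M0}(1−X) = 2.04×0.637 = 1.299 kmol/m³.
Rates in a CSTR are evaluated at the outlet concentration: r_N = 0.921×1.299 = 1.197, r_P = 0.311×1.299^0.5 = 0.3545.
Fraction of consumed M going to N: r_N/(r_N+r_P) = 0.7715.
C_N = 0.7715·C_{M0}·X = 0.7715×2.04×0.363 = 0.571 kmol/m³; Y_N = C_N/C_{M0} = 0.280.

0.280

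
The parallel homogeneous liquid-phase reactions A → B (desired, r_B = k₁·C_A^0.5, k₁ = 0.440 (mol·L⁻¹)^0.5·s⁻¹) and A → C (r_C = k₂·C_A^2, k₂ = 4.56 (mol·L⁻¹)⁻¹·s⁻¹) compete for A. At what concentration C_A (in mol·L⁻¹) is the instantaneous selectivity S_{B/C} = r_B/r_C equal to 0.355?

0.420 mol·L⁻¹

S_{B/C} = (k₁/k₂)·C_A^-1.5 ⇒ C_A = (S·k₂/k₁)^(1/(-1.5)).
= (0.355×4.56/0.440)^(-0.6667) = (3.679)^(-0.6667) = 0.420 mol·L⁻¹.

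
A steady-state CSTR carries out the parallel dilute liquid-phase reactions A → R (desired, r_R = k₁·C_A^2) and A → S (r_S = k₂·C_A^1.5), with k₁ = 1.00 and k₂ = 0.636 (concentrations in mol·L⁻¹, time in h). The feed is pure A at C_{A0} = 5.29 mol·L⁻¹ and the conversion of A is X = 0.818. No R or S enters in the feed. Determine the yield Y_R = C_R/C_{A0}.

0.496

Exit C_A = C_{A0}(1−X) = 5.29×0.182 = 0.9628 mol·L⁻¹.
Rates in a CSTR are evaluated at the outlet concentration: r_R = 1.00×0.9628^2 = 0.9269, r_S = 0.636×0.9628^1.5 = 0.6008.
Fraction of consumed A going to R: r_R/(r_R+r_S) = 0.6067.
C_R = 0.6067·C_{A0}·X = 0.6067×5.29×0.818 = 2.63 mol·L⁻¹; Y_R = C_R/C_{A0} = 0.496.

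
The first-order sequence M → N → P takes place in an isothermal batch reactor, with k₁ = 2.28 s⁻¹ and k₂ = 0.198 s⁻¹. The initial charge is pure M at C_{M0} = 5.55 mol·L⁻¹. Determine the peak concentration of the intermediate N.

4.40 mol·L⁻¹

For a first-order series the maximum intermediate yield is C_{N,max}/C_{M0} = (k₁/k₂)^[k₂/(k₂−k₁)].
= (2.28/0.198)^(0.198/(0.198−2.28)) = (11.52)^(-0.09510) = 0.7926.
C_{N,max} = 0.7926×5.55 = 4.40 mol·L⁻¹.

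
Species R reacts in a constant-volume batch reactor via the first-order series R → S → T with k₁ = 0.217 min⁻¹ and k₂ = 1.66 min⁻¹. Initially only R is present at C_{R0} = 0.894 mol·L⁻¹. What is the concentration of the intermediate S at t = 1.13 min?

0.0846 mol·L⁻¹

The intermediate concentration in a first-order A→B→C sequence is C_S = k₁C_{R0}(e^(−k₁t) − e^(−k₂t))/(k₂−k₁).
e^(−k₁t) = e^(−0.217×1.13) = e^(−0.2452) = 0.7825; e^(−k₂t) = e^(−1.876) = 0.1532.
C_S = 0.217×0.894/(1.66−0.217) × (0.7825−0.1532) = 0.1344×0.6293 = 0.08460 mol·L⁻¹.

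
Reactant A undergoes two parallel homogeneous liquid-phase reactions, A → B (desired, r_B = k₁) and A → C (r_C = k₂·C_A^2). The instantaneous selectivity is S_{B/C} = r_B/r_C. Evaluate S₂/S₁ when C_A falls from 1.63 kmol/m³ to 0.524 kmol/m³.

9.68

S_{B/C} = (k₁/k₂)·C_A^-2, so S₂/S₁ = (C_{A,2}/C_{A,1})^-2.
= (0.524/1.63)^(-2) = (0.3215)^(-2) = 9.68.
Selectivity toward B rises as C_A falls — low-concentration operation is favoured.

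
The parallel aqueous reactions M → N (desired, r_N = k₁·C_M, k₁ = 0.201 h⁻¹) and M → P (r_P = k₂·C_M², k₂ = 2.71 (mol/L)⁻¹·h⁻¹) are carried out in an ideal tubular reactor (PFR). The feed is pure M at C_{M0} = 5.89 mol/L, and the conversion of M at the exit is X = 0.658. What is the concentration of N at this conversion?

C_M = C_{M0}(1−X) = 2.014 mol/L.
Along a PFR/batch, dC_N/dC_M = −r_N/(r_N+r_P) = −k₁/(k₁+k₂·C_M).
Integrating from C_{M0} to C_M: C_N = (0.201/2.71)·ln[(0.201+2.71·5.89)/(0.201+2.71·2.01)] = 0.07417·ln(16.16/5.660) = 0.07783 mol/L.

0.0778 mol/L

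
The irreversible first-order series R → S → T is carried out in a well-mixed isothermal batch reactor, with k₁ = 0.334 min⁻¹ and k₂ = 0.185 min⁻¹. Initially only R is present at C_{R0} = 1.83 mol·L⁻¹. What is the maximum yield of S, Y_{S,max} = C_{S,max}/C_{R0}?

0.480

For a first-order series the maximum intermediate yield is C_{S,max}/C_{R0} = (k₁/k₂)^[k₂/(k₂−k₁)].
= (0.334/0.185)^(0.185/(0.185−0.334)) = (1.805)^(-1.242) = 0.4802.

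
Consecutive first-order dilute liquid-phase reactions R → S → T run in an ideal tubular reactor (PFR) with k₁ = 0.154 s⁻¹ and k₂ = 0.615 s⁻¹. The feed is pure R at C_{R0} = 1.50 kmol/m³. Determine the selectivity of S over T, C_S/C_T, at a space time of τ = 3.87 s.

0.518

The intermediate concentration in a first-order A→B→C sequence is C_S = k₁C_{R0}(e^(−k₁τ) − e^(−k₂τ))/(k₂−k₁).
e^(−k₁τ) = e^(−0.154×3.87) = e^(−0.5960) = 0.5510; e^(−k₂τ) = e^(−2.380) = 0.09255.
C_S = 0.154×1.50/(0.615−0.154) × (0.5510−0.09255) = 0.5011×0.4585 = 0.2297 kmol/m³.
C_R = C_{R0}e^(−k₁τ) = 0.8265 kmol/m³, so C_T = C_{R0}−C_R−C_S = 0.4437 kmol/m³; C_S/C_T = 0.518.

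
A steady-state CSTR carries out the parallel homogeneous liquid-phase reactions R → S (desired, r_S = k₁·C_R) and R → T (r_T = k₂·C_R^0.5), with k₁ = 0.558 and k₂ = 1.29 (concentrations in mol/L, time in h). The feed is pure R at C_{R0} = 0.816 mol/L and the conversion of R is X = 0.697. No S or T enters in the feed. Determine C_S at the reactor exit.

0.101 mol/L

Exit C_R = C_{R0}(1−X) = 0.816×0.303 = 0.2472 mol/L.
Rates in a CSTR are evaluated at the outlet concentration: r_S = 0.558×0.2472 = 0.1380, r_T = 1.29×0.2472^0.5 = 0.6414.
Fraction of consumed R going to S: r_S/(r_S+r_T) = 0.1770.
C_S = 0.1770·C_{R0}·X = 0.1770×0.816×0.697 = 0.101 mol/L.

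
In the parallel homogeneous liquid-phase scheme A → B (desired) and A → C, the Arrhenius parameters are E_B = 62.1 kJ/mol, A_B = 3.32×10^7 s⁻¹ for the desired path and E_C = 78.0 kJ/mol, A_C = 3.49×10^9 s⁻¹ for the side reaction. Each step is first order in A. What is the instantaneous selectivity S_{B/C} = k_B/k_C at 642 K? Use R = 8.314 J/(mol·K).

0.187

Since both paths have the same order in A, the concentration cancels and S_{B/C} = k_B/k_C = (A_B/A_C)·exp[(E_C−E_B)/(RT)].
(E_C−E_B)/(RT) = (78.0−62.1)×10³/(8.314×642) = 15900/5338 = 2.979.
k_B/k_C = (3.32×10^7/3.49×10^9)·exp(2.979) = 0.009513 × 19.67 = 0.187.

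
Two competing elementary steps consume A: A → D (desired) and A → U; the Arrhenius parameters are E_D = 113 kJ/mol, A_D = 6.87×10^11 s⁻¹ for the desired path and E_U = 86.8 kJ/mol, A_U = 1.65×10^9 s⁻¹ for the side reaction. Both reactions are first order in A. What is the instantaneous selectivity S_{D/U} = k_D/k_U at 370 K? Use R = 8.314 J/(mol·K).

k_D/k_U = (A_D/A_U)·exp[−(E_D−E_U)/(RT)] = (A_D/A_U)·exp[(E_U−E_D)/(RT)].
(E_U−E_D)/(RT) = (86.8−113)×10³/(8.314×370) = -26200/3076 = -8.517.
k_D/k_U = (6.87×10^11/1.65×10^9)·exp(-8.517) = 416.4 × 2.000×10^-4 = 0.0833.

0.0833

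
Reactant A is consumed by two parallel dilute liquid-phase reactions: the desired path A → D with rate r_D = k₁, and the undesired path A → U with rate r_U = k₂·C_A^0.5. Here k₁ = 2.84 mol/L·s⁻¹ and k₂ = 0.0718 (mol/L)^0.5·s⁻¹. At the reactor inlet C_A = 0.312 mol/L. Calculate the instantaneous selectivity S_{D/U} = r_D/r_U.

S_{D/U} = r_D/r_U = (k₁)/(k₂·C_A^0.5) = (k₁/k₂)·C_A^-0.5.
= (2.84) / (0.0718×0.3120^0.5) = 2.840/0.04011 = 70.8.

70.8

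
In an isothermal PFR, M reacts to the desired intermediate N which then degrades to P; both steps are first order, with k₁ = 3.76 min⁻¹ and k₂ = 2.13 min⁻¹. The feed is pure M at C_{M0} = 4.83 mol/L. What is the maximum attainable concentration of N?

Evaluating C_N at τ_opt = ln(k₂/k₁)/(k₂−k₁) gives C_{N,max}/C_{M0} = (k₁/k₂)^[k₂/(k₂−k₁)].
= (3.76/2.13)^(2.13/(2.13−3.76)) = (1.765)^(-1.307) = 0.4759.
C_{N,max} = 0.4759×4.83 = 2.30 mol/L.

2.30 mol/L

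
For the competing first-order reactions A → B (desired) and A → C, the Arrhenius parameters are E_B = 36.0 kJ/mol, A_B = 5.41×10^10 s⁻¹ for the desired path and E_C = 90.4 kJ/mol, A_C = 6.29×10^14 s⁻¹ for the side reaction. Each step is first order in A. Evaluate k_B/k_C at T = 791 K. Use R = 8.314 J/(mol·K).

0.337

Since both paths have the same order in A, the concentration cancels and S_{B/C} = k_B/k_C = (A_B/A_C)·exp[(E_C−E_B)/(RT)].
(E_C−E_B)/(RT) = (90.4−36.0)×10³/(8.314×791) = 54400/6576 = 8.272.
k_B/k_C = (5.41×10^10/6.29×10^14)·exp(8.272) = 8.601×10^-5 × 3913 = 0.337.
Since E_B < E_C, lowering the temperature improves selectivity toward B.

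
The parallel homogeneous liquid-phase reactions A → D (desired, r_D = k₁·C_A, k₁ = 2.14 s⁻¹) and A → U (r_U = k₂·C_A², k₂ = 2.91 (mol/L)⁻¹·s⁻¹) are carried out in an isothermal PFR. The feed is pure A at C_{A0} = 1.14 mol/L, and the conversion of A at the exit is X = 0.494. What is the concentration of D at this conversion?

C_A = C_{A0}(1−X) = 0.5768 mol/L.
Along a PFR/batch, dC_D/dC_A = −r_D/(r_D+r_U) = −k₁/(k₁+k₂·C_A).
Integrating from C_{A0} to C_A: C_D = (2.14/2.91)·ln[(2.14+2.91·1.14)/(2.14+2.91·0.577)] = 0.7354·ln(5.457/3.819) = 0.2626 mol/L.

0.263 mol/L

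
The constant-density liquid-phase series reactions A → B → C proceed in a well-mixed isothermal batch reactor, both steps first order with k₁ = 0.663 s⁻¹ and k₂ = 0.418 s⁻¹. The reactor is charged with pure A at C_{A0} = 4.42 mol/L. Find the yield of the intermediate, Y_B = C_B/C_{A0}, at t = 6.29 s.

For first-order series with pure A initially, C_B(t) = k₁C_{A0}/(k₂−k₁)·(e^(−k₁t) − e^(−k₂t)).
e^(−k₁t) = e^(−0.663×6.29) = e^(−4.170) = 0.01545; e^(−k₂t) = e^(−2.629) = 0.07213.
C_B = 0.663×4.42/(0.418−0.663) × (0.01545−0.07213) = (-11.96)×(-0.05669) = 0.6780 mol/L.
Y_B = C_B/C_{A0} = 0.6780/4.42 = 0.153.

0.153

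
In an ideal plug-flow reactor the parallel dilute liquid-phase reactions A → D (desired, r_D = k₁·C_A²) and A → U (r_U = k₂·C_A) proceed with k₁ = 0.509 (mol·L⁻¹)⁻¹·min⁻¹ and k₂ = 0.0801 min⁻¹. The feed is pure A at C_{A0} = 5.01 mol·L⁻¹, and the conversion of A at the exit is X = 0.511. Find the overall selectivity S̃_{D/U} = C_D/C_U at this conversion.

C_A = C_{A0}(1−X) = 2.450 mol·L⁻¹.
Along a PFR/batch, dC_U/dC_A = −r_U/(r_D+r_U) = −k₂/(k₂+k₁·C_A).
Integrating from C_{A0} to C_A: C_U = (0.0801/0.509)·ln[(0.0801+0.509·5.01)/(0.0801+0.509·2.45)] = 0.1574·ln(2.630/1.327) = 0.1076 mol·L⁻¹.
Then C_D = (C_{A0}−C_A) − C_U = 2.560 − 0.1076 = 2.452 mol·L⁻¹.
S̃_{D/U} = C_D/C_U = 2.452/0.1076 = 22.8.

22.8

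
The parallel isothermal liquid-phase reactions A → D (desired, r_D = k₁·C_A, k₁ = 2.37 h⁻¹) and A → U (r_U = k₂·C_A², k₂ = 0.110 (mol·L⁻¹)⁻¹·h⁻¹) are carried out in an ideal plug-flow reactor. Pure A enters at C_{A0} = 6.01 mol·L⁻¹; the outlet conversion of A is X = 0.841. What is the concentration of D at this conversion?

4.37 mol·L⁻¹

C_A = C_{A0}(1−X) = 0.9556 mol·L⁻¹.
Along a PFR/batch, dC_D/dC_A = −r_D/(r_D+r_U) = −k₁/(k₁+k₂·C_A).
Integrating from C_{A0} to C_A: C_D = (2.37/0.110)·ln[(2.37+0.110·6.01)/(2.37+0.110·0.956)] = 21.55·ln(3.031/2.475) = 4.366 mol·L⁻¹.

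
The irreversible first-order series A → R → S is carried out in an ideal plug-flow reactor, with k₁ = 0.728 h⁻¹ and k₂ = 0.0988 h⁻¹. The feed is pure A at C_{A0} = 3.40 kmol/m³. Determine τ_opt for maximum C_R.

The intermediate peaks when r₁ = r₂, i.e. k₁e^(−k₁τ) = k₂e^(−k₂τ), giving τ_opt = ln(k₂/k₁)/(k₂−k₁).
= ln(0.0988/0.728)/(0.0988−0.728) = ln(0.1357)/-0.6292 = -1.997/-0.6292 = 3.17 h.

3.17 h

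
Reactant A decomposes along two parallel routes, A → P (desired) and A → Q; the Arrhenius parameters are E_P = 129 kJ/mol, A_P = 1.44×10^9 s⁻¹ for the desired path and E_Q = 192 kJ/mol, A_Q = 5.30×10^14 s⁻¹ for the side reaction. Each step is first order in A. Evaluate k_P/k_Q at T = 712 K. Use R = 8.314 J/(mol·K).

With equal orders, S_{P/Q} = k_P/k_Q = (A_P/A_Q)·exp[(E_Q−E_P)/(RT)].
(E_Q−E_P)/(RT) = (192−129)×10³/(8.314×712) = 63000/5920 = 10.64.
k_P/k_Q = (1.44×10^9/5.30×10^14)·exp(10.64) = 2.717×10^-6 × 41884 = 0.114.

0.114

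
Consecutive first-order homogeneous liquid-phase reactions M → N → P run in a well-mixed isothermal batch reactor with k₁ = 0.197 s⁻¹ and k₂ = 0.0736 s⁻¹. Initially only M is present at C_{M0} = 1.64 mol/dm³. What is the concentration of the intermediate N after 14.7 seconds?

The intermediate concentration in a first-order A→B→C sequence is C_N = k₁C_{M0}(e^(−k₁t) − e^(−k₂t))/(k₂−k₁).
e^(−k₁t) = e^(−0.197×14.7) = e^(−2.896) = 0.05525; e^(−k₂t) = e^(−1.082) = 0.3389.
C_N = 0.197×1.64/(0.0736−0.197) × (0.05525−0.3389) = (-2.618)×(-0.2837) = 0.7428 mol/dm³.

0.743 mol/dm³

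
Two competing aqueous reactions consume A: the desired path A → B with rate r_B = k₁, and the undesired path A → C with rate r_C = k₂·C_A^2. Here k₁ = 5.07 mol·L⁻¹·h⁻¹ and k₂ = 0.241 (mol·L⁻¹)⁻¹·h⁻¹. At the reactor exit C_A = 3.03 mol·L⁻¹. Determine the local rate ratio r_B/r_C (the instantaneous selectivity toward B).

S_{B/C} = r_B/r_C = (k₁)/(k₂·C_A^2) = (k₁/k₂)·C_A^-2.
= (5.07) / (0.241×3.030^2) = 5.070/2.213 = 2.29.

2.29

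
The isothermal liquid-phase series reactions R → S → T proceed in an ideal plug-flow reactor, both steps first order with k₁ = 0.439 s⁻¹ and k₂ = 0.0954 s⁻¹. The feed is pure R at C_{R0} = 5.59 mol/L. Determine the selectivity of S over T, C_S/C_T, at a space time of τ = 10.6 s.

Solving the coupled first-order balances gives C_S(τ) = [k₁/(k₂−k₁)]·C_{R0}·(e^(−k₁τ) − e^(−k₂τ)).
e^(−k₁τ) = e^(−0.439×10.6) = e^(−4.653) = 0.009529; e^(−k₂τ) = e^(−1.011) = 0.3638.
C_S = 0.439×5.59/(0.0954−0.439) × (0.009529−0.3638) = (-7.142)×(-0.3542) = 2.530 mol/L.
C_R = C_{R0}e^(−k₁τ) = 0.05327 mol/L, so C_T = C_{R0}−C_R−C_S = 3.007 mol/L; C_S/C_T = 0.841.

0.841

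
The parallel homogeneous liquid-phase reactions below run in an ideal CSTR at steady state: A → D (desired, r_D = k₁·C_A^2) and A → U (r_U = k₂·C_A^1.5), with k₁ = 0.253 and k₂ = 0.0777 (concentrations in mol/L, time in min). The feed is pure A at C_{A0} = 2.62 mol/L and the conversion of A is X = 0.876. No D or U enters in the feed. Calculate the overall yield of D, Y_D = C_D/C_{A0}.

0.569

Exit C_A = C_{A0}(1−X) = 2.62×0.124 = 0.3249 mol/L.
Rates in a CSTR are evaluated at the outlet concentration: r_D = 0.253×0.3249^2 = 0.02670, r_U = 0.0777×0.3249^1.5 = 0.01439.
Fraction of consumed A going to D: r_D/(r_D+r_U) = 0.6499.
C_D = 0.6499·C_{A0}·X = 0.6499×2.62×0.876 = 1.49 mol/L; Y_D = C_D/C_{A0} = 0.569.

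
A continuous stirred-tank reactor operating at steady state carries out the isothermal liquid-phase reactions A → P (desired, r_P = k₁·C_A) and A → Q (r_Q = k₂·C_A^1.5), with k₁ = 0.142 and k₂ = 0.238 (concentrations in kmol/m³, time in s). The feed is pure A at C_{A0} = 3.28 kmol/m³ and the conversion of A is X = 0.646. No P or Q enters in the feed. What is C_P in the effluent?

0.755 kmol/m³

Exit C_A = C_{A0}(1−X) = 3.28×0.354 = 1.161 kmol/m³.
Rates in a CSTR are evaluated at the outlet concentration: r_P = 0.142×1.161 = 0.1649, r_Q = 0.238×1.161^1.5 = 0.2978.
Fraction of consumed A going to P: r_P/(r_P+r_Q) = 0.3564.
C_P = 0.3564·C_{A0}·X = 0.3564×3.28×0.646 = 0.755 kmol/m³.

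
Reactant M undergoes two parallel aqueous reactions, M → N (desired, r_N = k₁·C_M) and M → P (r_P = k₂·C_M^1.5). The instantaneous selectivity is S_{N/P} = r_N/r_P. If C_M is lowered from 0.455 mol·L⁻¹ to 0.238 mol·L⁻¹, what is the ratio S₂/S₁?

1.38

S_{N/P} = (k₁/k₂)·C_M^-0.5, so S₂/S₁ = (C_{M,2}/C_{M,1})^-0.5.
= (0.238/0.455)^(-0.5) = (0.5231)^(-0.5) = 1.38.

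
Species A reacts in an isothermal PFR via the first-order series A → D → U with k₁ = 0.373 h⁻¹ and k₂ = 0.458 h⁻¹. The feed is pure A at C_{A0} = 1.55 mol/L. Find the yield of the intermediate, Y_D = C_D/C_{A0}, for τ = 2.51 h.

Solving the coupled first-order balances gives C_D(τ) = [k₁/(k₂−k₁)]·C_{A0}·(e^(−k₁τ) − e^(−k₂τ)).
e^(−k₁τ) = e^(−0.373×2.51) = e^(−0.9362) = 0.3921; e^(−k₂τ) = e^(−1.150) = 0.3168.
C_D = 0.373×1.55/(0.458−0.373) × (0.3921−0.3168) = 6.802×0.07533 = 0.5124 mol/L.
Y_D = C_D/C_{A0} = 0.5124/1.55 = 0.331.

0.331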